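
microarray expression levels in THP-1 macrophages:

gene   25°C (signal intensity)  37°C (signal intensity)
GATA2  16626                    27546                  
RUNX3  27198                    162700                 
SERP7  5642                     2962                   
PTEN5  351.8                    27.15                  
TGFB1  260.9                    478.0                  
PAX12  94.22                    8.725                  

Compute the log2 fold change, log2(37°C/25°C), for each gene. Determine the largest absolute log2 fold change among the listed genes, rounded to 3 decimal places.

3.696

log2(27546/16626) = 0.728  (GATA2)
log2(162700/27198) = 2.581  (RUNX3)
log2(2962/5642) = -0.930  (SERP7)
log2(27.15/351.8) = -3.696  (PTEN5)
log2(478.0/260.9) = 0.874  (TGFB1)
log2(8.725/94.22) = -3.433  (PAX12)
The largest magnitude belongs to PTEN5.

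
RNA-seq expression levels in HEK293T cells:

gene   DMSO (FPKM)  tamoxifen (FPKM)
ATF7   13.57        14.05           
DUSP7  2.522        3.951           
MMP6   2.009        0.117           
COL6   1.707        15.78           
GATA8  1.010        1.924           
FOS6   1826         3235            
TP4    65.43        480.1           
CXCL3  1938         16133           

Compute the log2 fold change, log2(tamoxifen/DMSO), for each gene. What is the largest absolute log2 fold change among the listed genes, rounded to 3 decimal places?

4.102

log2(14.05/13.57) = 0.050  (ATF7)
log2(3.951/2.522) = 0.648  (DUSP7)
log2(0.117/2.009) = -4.102  (MMP6)
log2(15.78/1.707) = 3.209  (COL6)
log2(1.924/1.010) = 0.930  (GATA8)
log2(3235/1826) = 0.825  (FOS6)
log2(480.1/65.43) = 2.875  (TP4)
log2(16133/1938) = 3.057  (CXCL3)
The largest magnitude belongs to MMP6.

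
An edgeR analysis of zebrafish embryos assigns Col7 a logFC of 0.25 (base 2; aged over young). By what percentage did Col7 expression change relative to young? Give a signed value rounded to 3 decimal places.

Fold change = 2^(0.25) = 1.1892
Percent change = (FC − 1) × 100% = (1.1892 − 1) × 100 = 18.921%

18.921%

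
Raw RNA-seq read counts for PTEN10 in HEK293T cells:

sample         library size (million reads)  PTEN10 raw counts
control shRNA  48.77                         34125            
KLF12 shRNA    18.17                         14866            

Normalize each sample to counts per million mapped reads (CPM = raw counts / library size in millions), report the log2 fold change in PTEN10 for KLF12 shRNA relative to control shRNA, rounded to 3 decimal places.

0.226

CPM(control shRNA) = 34125 / 48.77 = 699.7129
CPM(KLF12 shRNA) = 14866 / 18.17 = 818.1618
Fold change = 818.1618 / 699.7129 = 1.16928
log2(1.16928) = 0.2256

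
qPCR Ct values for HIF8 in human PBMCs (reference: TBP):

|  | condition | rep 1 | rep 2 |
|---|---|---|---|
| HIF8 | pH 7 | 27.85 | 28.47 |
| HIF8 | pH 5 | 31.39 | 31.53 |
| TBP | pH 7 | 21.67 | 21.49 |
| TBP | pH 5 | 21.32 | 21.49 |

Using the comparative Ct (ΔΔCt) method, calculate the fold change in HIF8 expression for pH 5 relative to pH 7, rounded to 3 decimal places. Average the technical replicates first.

Mean Ct: HIF8 pH 7 28.160; HIF8 pH 5 31.460; TBP pH 7 21.580; TBP pH 5 21.405
ΔCt(pH 7) = 28.160 − 21.580 = 6.580
ΔCt(pH 5) = 31.460 − 21.405 = 10.055
ΔΔCt = 10.055 − 6.580 = 3.475
Fold change = 2^(−3.475) = 0.0899

0.090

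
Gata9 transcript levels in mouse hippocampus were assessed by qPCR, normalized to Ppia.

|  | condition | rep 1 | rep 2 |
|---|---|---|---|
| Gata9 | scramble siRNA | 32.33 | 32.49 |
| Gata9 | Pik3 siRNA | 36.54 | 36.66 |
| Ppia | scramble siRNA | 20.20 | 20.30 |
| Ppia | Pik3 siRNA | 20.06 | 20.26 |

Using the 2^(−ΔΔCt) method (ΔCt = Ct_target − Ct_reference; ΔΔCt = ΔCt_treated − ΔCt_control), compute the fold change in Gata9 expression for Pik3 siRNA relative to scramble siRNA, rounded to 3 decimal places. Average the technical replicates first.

0.051

Mean Ct: Gata9 scramble siRNA 32.410; Gata9 Pik3 siRNA 36.600; Ppia scramble siRNA 20.250; Ppia Pik3 siRNA 20.160
ΔCt(scramble siRNA) = 32.410 − 20.250 = 12.160
ΔCt(Pik3 siRNA) = 36.600 − 20.160 = 16.440
ΔΔCt = 16.440 − 12.160 = 4.280
Fold change = 2^(−4.280) = 0.0515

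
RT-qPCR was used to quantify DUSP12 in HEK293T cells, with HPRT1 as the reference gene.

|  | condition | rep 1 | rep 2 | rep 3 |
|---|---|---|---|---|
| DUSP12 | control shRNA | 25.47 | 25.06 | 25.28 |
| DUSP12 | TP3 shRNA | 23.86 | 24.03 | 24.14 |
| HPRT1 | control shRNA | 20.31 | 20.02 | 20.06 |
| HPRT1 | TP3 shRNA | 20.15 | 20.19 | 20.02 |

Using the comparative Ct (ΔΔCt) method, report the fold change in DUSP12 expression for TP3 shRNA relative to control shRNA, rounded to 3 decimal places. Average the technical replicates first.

Mean Ct: DUSP12 control shRNA 25.270; DUSP12 TP3 shRNA 24.010; HPRT1 control shRNA 20.130; HPRT1 TP3 shRNA 20.120
ΔCt(control shRNA) = 25.270 − 20.130 = 5.140
ΔCt(TP3 shRNA) = 24.010 − 20.120 = 3.890
ΔΔCt = 3.890 − 5.140 = -1.250
Fold change = 2^(−(-1.250)) = 2^1.250 = 2.3784

2.378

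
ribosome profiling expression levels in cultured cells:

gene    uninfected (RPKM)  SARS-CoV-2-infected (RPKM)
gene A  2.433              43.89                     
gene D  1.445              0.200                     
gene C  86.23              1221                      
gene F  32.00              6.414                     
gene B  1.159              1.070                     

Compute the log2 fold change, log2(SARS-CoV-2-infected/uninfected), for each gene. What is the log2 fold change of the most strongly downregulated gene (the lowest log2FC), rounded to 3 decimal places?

log2(43.89/2.433) = 4.173  (gene A)
log2(0.200/1.445) = -2.853  (gene D)
log2(1221/86.23) = 3.824  (gene C)
log2(6.414/32.00) = -2.319  (gene F)
log2(1.070/1.159) = -0.115  (gene B)
gene D is most strongly downregulated.

-2.853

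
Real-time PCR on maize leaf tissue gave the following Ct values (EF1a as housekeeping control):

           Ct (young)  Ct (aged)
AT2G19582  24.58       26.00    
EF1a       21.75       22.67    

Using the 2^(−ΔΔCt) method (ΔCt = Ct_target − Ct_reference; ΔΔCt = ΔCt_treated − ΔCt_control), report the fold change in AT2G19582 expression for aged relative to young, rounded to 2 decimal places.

ΔCt(young) = 24.580 − 21.750 = 2.830
ΔCt(aged) = 26.000 − 22.670 = 3.330
ΔΔCt = 3.330 − 2.830 = 0.500
Fold change = 2^(−0.500) = 0.707

0.71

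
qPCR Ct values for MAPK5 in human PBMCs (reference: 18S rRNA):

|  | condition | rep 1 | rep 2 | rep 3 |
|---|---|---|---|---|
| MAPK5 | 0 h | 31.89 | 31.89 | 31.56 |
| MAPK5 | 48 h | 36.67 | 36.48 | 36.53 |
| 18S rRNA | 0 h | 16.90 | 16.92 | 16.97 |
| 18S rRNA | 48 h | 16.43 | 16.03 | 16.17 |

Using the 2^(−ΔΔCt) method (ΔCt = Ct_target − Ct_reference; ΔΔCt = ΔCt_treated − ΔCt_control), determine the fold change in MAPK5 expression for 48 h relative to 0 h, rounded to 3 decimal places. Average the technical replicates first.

0.022

Mean Ct: MAPK5 0 h 31.780; MAPK5 48 h 36.560; 18S rRNA 0 h 16.930; 18S rRNA 48 h 16.210
ΔCt(0 h) = 31.780 − 16.930 = 14.850
ΔCt(48 h) = 36.560 − 16.210 = 20.350
ΔΔCt = 20.350 − 14.850 = 5.500
Fold change = 2^(−5.500) = 0.0221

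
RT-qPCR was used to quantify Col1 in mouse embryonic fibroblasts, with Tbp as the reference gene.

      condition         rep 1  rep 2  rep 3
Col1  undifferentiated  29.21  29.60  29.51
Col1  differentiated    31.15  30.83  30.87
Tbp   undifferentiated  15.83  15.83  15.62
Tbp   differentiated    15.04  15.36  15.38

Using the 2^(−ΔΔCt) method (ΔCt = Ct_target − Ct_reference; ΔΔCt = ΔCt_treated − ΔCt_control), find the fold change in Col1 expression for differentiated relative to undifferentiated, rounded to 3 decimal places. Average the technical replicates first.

Mean Ct: Col1 undifferentiated 29.440; Col1 differentiated 30.950; Tbp undifferentiated 15.760; Tbp differentiated 15.260
ΔCt(undifferentiated) = 29.440 − 15.760 = 13.680
ΔCt(differentiated) = 30.950 − 15.260 = 15.690
ΔΔCt = 15.690 − 13.680 = 2.010
Fold change = 2^(−2.010) = 0.2483

0.248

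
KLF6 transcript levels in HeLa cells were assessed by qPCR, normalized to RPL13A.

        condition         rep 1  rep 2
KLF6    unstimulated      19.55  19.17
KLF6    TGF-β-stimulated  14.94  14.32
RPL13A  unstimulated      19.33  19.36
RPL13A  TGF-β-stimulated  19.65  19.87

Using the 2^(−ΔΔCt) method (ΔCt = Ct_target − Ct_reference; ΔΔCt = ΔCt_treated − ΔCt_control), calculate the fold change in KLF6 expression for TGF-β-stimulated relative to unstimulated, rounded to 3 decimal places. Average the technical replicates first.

Mean Ct: KLF6 unstimulated 19.360; KLF6 TGF-β-stimulated 14.630; RPL13A unstimulated 19.345; RPL13A TGF-β-stimulated 19.760
ΔCt(unstimulated) = 19.360 − 19.345 = 0.015
ΔCt(TGF-β-stimulated) = 14.630 − 19.760 = -5.130
ΔΔCt = -5.130 − 0.015 = -5.145
Fold change = 2^(−(-5.145)) = 2^5.145 = 35.3834

35.383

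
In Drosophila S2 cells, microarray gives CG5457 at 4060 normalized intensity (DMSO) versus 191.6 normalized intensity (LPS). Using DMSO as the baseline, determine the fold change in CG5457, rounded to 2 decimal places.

0.05

Fold change = 191.6 / 4060 = 0.047
CG5457 is downregulated.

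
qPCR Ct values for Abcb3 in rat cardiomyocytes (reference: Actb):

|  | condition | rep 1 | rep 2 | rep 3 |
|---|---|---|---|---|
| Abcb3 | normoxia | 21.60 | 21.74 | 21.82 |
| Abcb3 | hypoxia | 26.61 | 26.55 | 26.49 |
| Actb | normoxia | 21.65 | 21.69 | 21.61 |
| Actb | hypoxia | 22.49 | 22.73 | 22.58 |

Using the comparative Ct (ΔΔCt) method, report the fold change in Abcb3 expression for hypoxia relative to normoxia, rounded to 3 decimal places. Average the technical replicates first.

Mean Ct: Abcb3 normoxia 21.720; Abcb3 hypoxia 26.550; Actb normoxia 21.650; Actb hypoxia 22.600
ΔCt(normoxia) = 21.720 − 21.650 = 0.070
ΔCt(hypoxia) = 26.550 − 22.600 = 3.950
ΔΔCt = 3.950 − 0.070 = 3.880
Fold change = 2^(−3.880) = 0.0679

0.068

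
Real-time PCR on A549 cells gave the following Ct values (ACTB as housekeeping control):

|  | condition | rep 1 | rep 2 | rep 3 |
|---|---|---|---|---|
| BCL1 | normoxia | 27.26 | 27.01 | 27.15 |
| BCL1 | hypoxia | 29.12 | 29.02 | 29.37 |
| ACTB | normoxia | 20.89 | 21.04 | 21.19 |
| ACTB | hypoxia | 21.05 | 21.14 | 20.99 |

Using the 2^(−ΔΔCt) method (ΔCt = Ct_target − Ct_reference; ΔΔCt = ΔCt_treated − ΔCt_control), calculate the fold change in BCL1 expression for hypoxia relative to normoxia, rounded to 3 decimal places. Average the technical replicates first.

0.248

Mean Ct: BCL1 normoxia 27.140; BCL1 hypoxia 29.170; ACTB normoxia 21.040; ACTB hypoxia 21.060
ΔCt(normoxia) = 27.140 − 21.040 = 6.100
ΔCt(hypoxia) = 29.170 − 21.060 = 8.110
ΔΔCt = 8.110 − 6.100 = 2.010
Fold change = 2^(−2.010) = 0.2483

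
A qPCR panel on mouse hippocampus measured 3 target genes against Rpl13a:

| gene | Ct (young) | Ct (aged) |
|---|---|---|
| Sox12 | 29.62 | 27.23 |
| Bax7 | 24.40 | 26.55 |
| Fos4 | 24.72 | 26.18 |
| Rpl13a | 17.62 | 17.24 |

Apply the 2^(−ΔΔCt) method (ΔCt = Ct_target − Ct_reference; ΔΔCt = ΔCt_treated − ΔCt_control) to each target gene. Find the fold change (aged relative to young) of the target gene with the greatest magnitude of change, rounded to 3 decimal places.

0.173

Sox12: ΔΔCt = (27.23−17.24) − (29.62−17.62) = 9.99 − 12.00 = -2.01; fold change = 2^2.01 = 4.028
Bax7: ΔΔCt = (26.55−17.24) − (24.40−17.62) = 9.31 − 6.78 = 2.53; fold change = 2^-2.53 = 0.173
Fos4: ΔΔCt = (26.18−17.24) − (24.72−17.62) = 8.94 − 7.10 = 1.84; fold change = 2^-1.84 = 0.279
Bax7 has the largest |ΔΔCt| = 2.53.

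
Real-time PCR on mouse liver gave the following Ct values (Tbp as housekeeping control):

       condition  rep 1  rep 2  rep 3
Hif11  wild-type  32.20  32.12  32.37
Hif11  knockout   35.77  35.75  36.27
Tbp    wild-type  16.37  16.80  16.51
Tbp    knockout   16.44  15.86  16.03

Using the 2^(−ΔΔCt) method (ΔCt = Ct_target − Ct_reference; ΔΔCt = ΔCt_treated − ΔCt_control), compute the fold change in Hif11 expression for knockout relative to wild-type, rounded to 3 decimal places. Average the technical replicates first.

Mean Ct: Hif11 wild-type 32.230; Hif11 knockout 35.930; Tbp wild-type 16.560; Tbp knockout 16.110
ΔCt(wild-type) = 32.230 − 16.560 = 15.670
ΔCt(knockout) = 35.930 − 16.110 = 19.820
ΔΔCt = 19.820 − 15.670 = 4.150
Fold change = 2^(−4.150) = 0.0563

0.056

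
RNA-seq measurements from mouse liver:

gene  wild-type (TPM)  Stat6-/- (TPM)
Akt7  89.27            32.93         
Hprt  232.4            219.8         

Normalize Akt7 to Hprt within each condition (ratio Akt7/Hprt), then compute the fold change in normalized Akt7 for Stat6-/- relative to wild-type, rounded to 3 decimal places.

Akt7/Hprt (wild-type) = 89.27 / 232.4 = 0.38412
Akt7/Hprt (Stat6-/-) = 32.93 / 219.8 = 0.14982
Fold change = 0.14982 / 0.38412 = 0.3900

0.390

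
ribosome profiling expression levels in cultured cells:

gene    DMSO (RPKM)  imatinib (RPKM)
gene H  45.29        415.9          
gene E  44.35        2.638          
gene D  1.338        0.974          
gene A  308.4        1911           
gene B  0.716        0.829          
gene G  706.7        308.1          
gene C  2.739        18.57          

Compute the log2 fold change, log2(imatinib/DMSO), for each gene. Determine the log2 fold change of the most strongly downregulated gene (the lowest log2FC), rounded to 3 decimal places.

-4.071

log2(415.9/45.29) = 3.199  (gene H)
log2(2.638/44.35) = -4.071  (gene E)
log2(0.974/1.338) = -0.458  (gene D)
log2(1911/308.4) = 2.631  (gene A)
log2(0.829/0.716) = 0.211  (gene B)
log2(308.1/706.7) = -1.198  (gene G)
log2(18.57/2.739) = 2.761  (gene C)
gene E is most strongly downregulated.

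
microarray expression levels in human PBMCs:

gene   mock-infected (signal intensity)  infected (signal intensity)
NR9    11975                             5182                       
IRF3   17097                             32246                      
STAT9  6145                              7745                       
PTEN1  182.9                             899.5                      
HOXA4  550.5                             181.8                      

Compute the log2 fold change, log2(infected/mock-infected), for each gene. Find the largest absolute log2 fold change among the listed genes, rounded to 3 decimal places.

2.298

log2(5182/11975) = -1.208  (NR9)
log2(32246/17097) = 0.915  (IRF3)
log2(7745/6145) = 0.334  (STAT9)
log2(899.5/182.9) = 2.298  (PTEN1)
log2(181.8/550.5) = -1.598  (HOXA4)
The largest magnitude belongs to PTEN1.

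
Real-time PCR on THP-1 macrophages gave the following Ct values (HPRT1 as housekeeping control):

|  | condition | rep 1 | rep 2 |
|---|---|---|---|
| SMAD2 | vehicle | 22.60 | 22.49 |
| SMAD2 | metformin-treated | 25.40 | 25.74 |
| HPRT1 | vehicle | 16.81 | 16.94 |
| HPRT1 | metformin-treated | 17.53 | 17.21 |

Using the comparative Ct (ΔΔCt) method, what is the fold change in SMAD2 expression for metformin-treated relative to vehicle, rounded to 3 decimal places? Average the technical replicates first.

Mean Ct: SMAD2 vehicle 22.545; SMAD2 metformin-treated 25.570; HPRT1 vehicle 16.875; HPRT1 metformin-treated 17.370
ΔCt(vehicle) = 22.545 − 16.875 = 5.670
ΔCt(metformin-treated) = 25.570 − 17.370 = 8.200
ΔΔCt = 8.200 − 5.670 = 2.530
Fold change = 2^(−2.530) = 0.1731

0.173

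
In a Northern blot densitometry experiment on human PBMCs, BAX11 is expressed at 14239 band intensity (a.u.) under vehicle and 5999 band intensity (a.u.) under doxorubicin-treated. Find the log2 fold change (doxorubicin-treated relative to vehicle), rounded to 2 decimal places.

-1.25

Fold change = 5999 / 14239 = 0.4213
log2(0.4213) = -1.247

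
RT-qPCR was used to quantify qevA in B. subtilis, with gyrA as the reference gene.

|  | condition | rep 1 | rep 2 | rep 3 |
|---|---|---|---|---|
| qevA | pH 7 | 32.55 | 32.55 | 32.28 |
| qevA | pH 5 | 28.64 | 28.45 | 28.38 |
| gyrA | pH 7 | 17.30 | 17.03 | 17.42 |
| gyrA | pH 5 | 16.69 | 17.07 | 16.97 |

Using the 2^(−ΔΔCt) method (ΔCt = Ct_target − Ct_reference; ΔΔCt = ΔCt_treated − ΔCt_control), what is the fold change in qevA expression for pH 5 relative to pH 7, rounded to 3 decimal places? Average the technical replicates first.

12.381

Mean Ct: qevA pH 7 32.460; qevA pH 5 28.490; gyrA pH 7 17.250; gyrA pH 5 16.910
ΔCt(pH 7) = 32.460 − 17.250 = 15.210
ΔCt(pH 5) = 28.490 − 16.910 = 11.580
ΔΔCt = 11.580 − 15.210 = -3.630
Fold change = 2^(−(-3.630)) = 2^3.630 = 12.3805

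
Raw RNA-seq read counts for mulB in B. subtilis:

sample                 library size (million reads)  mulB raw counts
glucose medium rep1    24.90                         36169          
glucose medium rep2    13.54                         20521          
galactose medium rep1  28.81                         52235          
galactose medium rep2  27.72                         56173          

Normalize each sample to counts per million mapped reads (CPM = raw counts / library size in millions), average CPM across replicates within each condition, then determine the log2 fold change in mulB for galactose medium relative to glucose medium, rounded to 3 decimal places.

CPM(glucose medium rep1) = 36169 / 24.90 = 1452.5703
CPM(glucose medium rep2) = 20521 / 13.54 = 1515.5835
CPM(galactose medium rep1) = 52235 / 28.81 = 1813.0857
CPM(galactose medium rep2) = 56173 / 27.72 = 2026.4430
mean CPM(glucose medium) = 1484.0769; mean CPM(galactose medium) = 1919.7644
Fold change = 1919.7644 / 1484.0769 = 1.29357
log2(1.29357) = 0.3714

0.371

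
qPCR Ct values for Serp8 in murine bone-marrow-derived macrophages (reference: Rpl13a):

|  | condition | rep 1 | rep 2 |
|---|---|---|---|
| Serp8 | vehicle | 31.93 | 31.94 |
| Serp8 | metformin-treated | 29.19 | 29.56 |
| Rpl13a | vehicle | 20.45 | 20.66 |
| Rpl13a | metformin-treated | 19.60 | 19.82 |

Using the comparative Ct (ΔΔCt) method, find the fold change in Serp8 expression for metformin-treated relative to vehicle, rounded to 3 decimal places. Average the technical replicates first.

3.283

Mean Ct: Serp8 vehicle 31.935; Serp8 metformin-treated 29.375; Rpl13a vehicle 20.555; Rpl13a metformin-treated 19.710
ΔCt(vehicle) = 31.935 − 20.555 = 11.380
ΔCt(metformin-treated) = 29.375 − 19.710 = 9.665
ΔΔCt = 9.665 − 11.380 = -1.715
Fold change = 2^(−(-1.715)) = 2^1.715 = 3.2830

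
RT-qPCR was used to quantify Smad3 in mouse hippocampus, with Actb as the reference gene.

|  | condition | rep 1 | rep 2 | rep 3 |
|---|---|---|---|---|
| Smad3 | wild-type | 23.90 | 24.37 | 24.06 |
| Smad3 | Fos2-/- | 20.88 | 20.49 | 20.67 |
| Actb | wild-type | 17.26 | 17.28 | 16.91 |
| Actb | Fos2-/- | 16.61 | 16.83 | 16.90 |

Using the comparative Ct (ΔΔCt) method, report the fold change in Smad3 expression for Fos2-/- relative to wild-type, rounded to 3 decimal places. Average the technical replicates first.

Mean Ct: Smad3 wild-type 24.110; Smad3 Fos2-/- 20.680; Actb wild-type 17.150; Actb Fos2-/- 16.780
ΔCt(wild-type) = 24.110 − 17.150 = 6.960
ΔCt(Fos2-/-) = 20.680 − 16.780 = 3.900
ΔΔCt = 3.900 − 6.960 = -3.060
Fold change = 2^(−(-3.060)) = 2^3.060 = 8.3397

8.340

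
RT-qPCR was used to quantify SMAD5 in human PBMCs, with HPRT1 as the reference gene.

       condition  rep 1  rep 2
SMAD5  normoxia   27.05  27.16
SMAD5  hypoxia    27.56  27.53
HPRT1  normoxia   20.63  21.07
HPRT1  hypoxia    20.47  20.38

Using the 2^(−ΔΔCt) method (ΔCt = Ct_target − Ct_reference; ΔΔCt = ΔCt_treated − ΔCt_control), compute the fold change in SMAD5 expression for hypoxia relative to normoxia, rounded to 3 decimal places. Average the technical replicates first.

0.549

Mean Ct: SMAD5 normoxia 27.105; SMAD5 hypoxia 27.545; HPRT1 normoxia 20.850; HPRT1 hypoxia 20.425
ΔCt(normoxia) = 27.105 − 20.850 = 6.255
ΔCt(hypoxia) = 27.545 − 20.425 = 7.120
ΔΔCt = 7.120 − 6.255 = 0.865
Fold change = 2^(−0.865) = 0.5490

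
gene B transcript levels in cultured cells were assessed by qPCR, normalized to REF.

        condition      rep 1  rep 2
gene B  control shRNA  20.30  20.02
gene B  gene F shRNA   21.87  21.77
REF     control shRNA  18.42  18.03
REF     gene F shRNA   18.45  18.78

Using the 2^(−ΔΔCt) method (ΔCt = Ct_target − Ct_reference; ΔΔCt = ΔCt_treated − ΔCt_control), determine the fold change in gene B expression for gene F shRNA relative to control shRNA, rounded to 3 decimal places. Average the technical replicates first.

Mean Ct: gene B control shRNA 20.160; gene B gene F shRNA 21.820; REF control shRNA 18.225; REF gene F shRNA 18.615
ΔCt(control shRNA) = 20.160 − 18.225 = 1.935
ΔCt(gene F shRNA) = 21.820 − 18.615 = 3.205
ΔΔCt = 3.205 − 1.935 = 1.270
Fold change = 2^(−1.270) = 0.4147

0.415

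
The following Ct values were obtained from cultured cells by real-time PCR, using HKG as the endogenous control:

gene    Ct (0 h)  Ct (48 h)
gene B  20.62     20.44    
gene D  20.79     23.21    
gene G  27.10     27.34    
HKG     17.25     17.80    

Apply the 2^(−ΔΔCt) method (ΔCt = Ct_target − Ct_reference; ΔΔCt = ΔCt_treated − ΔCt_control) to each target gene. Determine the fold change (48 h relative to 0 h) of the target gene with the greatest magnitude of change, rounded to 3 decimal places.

0.274

gene B: ΔΔCt = (20.44−17.80) − (20.62−17.25) = 2.64 − 3.37 = -0.73; fold change = 2^0.73 = 1.659
gene D: ΔΔCt = (23.21−17.80) − (20.79−17.25) = 5.41 − 3.54 = 1.87; fold change = 2^-1.87 = 0.274
gene G: ΔΔCt = (27.34−17.80) − (27.10−17.25) = 9.54 − 9.85 = -0.31; fold change = 2^0.31 = 1.240
gene D has the largest |ΔΔCt| = 1.87.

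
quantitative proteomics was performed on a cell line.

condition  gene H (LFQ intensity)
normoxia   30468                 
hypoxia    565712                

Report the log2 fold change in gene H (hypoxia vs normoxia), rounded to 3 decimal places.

4.215

Fold change = 565712 / 30468 = 18.5674
log2(18.5674) = 4.2147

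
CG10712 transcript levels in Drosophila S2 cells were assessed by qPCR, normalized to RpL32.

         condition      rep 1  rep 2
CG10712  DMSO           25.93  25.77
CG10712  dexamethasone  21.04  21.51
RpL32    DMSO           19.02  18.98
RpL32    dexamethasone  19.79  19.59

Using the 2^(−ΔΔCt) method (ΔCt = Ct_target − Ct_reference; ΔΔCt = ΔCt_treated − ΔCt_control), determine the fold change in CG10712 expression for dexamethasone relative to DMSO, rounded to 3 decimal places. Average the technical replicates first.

38.452

Mean Ct: CG10712 DMSO 25.850; CG10712 dexamethasone 21.275; RpL32 DMSO 19.000; RpL32 dexamethasone 19.690
ΔCt(DMSO) = 25.850 − 19.000 = 6.850
ΔCt(dexamethasone) = 21.275 − 19.690 = 1.585
ΔΔCt = 1.585 − 6.850 = -5.265
Fold change = 2^(−(-5.265)) = 2^5.265 = 38.4524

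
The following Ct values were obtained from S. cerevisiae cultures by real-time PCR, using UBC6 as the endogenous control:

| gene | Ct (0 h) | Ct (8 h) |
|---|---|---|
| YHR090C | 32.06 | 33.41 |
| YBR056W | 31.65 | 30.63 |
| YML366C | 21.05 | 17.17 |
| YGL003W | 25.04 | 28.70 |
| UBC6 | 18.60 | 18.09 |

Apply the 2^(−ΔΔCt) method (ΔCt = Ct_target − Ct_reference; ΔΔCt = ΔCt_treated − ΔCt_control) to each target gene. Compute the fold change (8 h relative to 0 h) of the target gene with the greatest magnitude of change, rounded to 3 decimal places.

YHR090C: ΔΔCt = (33.41−18.09) − (32.06−18.60) = 15.32 − 13.46 = 1.86; fold change = 2^-1.86 = 0.275
YBR056W: ΔΔCt = (30.63−18.09) − (31.65−18.60) = 12.54 − 13.05 = -0.51; fold change = 2^0.51 = 1.424
YML366C: ΔΔCt = (17.17−18.09) − (21.05−18.60) = -0.92 − 2.45 = -3.37; fold change = 2^3.37 = 10.339
YGL003W: ΔΔCt = (28.70−18.09) − (25.04−18.60) = 10.61 − 6.44 = 4.17; fold change = 2^-4.17 = 0.056
YGL003W has the largest |ΔΔCt| = 4.17.

0.056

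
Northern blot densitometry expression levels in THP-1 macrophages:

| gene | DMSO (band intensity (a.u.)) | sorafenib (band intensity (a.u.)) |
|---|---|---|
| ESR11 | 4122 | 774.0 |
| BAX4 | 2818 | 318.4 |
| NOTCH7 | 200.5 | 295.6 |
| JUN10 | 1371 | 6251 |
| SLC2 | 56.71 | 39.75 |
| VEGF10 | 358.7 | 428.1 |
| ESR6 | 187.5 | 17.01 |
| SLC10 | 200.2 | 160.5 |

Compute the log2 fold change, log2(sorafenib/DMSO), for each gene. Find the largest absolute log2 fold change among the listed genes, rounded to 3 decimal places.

3.462

log2(774.0/4122) = -2.413  (ESR11)
log2(318.4/2818) = -3.146  (BAX4)
log2(295.6/200.5) = 0.560  (NOTCH7)
log2(6251/1371) = 2.189  (JUN10)
log2(39.75/56.71) = -0.513  (SLC2)
log2(428.1/358.7) = 0.255  (VEGF10)
log2(17.01/187.5) = -3.462  (ESR6)
log2(160.5/200.2) = -0.319  (SLC10)
The largest magnitude belongs to ESR6.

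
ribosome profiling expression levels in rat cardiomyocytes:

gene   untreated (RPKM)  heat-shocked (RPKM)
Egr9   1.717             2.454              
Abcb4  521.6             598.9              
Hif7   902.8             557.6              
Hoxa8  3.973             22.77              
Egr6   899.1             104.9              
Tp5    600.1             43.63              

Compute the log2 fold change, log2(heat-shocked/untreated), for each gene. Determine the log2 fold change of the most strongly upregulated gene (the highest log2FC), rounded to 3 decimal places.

2.519

log2(2.454/1.717) = 0.515  (Egr9)
log2(598.9/521.6) = 0.199  (Abcb4)
log2(557.6/902.8) = -0.695  (Hif7)
log2(22.77/3.973) = 2.519  (Hoxa8)
log2(104.9/899.1) = -3.099  (Egr6)
log2(43.63/600.1) = -3.782  (Tp5)
Hoxa8 is most strongly upregulated.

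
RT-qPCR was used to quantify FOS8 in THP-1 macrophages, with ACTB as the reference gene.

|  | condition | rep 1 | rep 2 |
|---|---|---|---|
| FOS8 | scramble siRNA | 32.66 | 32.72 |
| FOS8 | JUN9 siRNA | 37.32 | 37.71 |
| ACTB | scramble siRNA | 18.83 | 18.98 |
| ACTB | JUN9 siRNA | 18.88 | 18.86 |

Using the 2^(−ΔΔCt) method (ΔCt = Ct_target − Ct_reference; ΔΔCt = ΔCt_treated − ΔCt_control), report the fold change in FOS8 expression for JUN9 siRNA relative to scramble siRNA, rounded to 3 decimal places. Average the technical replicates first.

0.034

Mean Ct: FOS8 scramble siRNA 32.690; FOS8 JUN9 siRNA 37.515; ACTB scramble siRNA 18.905; ACTB JUN9 siRNA 18.870
ΔCt(scramble siRNA) = 32.690 − 18.905 = 13.785
ΔCt(JUN9 siRNA) = 37.515 − 18.870 = 18.645
ΔΔCt = 18.645 − 13.785 = 4.860
Fold change = 2^(−4.860) = 0.0344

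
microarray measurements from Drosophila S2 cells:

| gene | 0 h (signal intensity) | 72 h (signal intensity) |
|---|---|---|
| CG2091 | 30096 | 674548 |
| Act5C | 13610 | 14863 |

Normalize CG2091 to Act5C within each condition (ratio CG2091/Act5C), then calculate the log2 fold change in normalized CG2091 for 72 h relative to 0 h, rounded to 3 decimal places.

CG2091/Act5C (0 h) = 30096 / 13610 = 2.2113
CG2091/Act5C (72 h) = 674548 / 14863 = 45.384
Fold change = 45.384 / 2.2113 = 20.5237
log2(20.5237) = 4.3592

4.359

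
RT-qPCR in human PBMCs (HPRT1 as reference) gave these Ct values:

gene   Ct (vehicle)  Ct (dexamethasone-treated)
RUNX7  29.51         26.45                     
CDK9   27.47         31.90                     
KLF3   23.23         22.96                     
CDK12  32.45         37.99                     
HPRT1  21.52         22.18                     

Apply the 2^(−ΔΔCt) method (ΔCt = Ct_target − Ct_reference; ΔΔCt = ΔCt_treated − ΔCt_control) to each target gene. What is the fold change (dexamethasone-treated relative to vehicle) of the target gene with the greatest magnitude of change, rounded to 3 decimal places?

0.034

RUNX7: ΔΔCt = (26.45−22.18) − (29.51−21.52) = 4.27 − 7.99 = -3.72; fold change = 2^3.72 = 13.177
CDK9: ΔΔCt = (31.90−22.18) − (27.47−21.52) = 9.72 − 5.95 = 3.77; fold change = 2^-3.77 = 0.073
KLF3: ΔΔCt = (22.96−22.18) − (23.23−21.52) = 0.78 − 1.71 = -0.93; fold change = 2^0.93 = 1.905
CDK12: ΔΔCt = (37.99−22.18) − (32.45−21.52) = 15.81 − 10.93 = 4.88; fold change = 2^-4.88 = 0.034
CDK12 has the largest |ΔΔCt| = 4.88.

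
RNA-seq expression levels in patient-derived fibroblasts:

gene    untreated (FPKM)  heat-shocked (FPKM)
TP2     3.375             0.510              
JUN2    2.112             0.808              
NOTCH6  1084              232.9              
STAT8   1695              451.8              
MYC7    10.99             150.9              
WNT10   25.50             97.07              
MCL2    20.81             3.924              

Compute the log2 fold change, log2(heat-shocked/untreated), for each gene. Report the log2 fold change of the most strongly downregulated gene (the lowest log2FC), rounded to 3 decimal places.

log2(0.510/3.375) = -2.726  (TP2)
log2(0.808/2.112) = -1.386  (JUN2)
log2(232.9/1084) = -2.219  (NOTCH6)
log2(451.8/1695) = -1.908  (STAT8)
log2(150.9/10.99) = 3.779  (MYC7)
log2(97.07/25.50) = 1.929  (WNT10)
log2(3.924/20.81) = -2.407  (MCL2)
TP2 is most strongly downregulated.

-2.726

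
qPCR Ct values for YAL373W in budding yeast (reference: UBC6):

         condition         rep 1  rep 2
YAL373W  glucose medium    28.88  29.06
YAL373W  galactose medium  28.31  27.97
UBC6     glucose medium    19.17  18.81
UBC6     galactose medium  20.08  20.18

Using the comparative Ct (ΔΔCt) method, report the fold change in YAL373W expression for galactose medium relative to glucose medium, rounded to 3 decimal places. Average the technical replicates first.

3.918

Mean Ct: YAL373W glucose medium 28.970; YAL373W galactose medium 28.140; UBC6 glucose medium 18.990; UBC6 galactose medium 20.130
ΔCt(glucose medium) = 28.970 − 18.990 = 9.980
ΔCt(galactose medium) = 28.140 − 20.130 = 8.010
ΔΔCt = 8.010 − 9.980 = -1.970
Fold change = 2^(−(-1.970)) = 2^1.970 = 3.9177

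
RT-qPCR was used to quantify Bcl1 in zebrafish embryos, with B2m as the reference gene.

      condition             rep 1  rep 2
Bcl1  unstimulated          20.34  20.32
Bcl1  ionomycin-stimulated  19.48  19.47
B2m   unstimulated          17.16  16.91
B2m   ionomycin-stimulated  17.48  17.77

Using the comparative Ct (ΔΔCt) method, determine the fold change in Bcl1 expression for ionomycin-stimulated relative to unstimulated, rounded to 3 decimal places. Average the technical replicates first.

2.723

Mean Ct: Bcl1 unstimulated 20.330; Bcl1 ionomycin-stimulated 19.475; B2m unstimulated 17.035; B2m ionomycin-stimulated 17.625
ΔCt(unstimulated) = 20.330 − 17.035 = 3.295
ΔCt(ionomycin-stimulated) = 19.475 − 17.625 = 1.850
ΔΔCt = 1.850 − 3.295 = -1.445
Fold change = 2^(−(-1.445)) = 2^1.445 = 2.7226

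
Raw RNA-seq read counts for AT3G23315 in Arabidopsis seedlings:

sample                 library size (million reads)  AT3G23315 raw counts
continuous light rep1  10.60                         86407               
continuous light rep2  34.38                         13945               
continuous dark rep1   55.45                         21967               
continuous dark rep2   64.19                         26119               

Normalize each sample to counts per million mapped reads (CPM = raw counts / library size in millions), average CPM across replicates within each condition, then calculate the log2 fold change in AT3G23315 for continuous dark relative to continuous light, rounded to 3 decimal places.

CPM(continuous light rep1) = 86407 / 10.60 = 8151.6038
CPM(continuous light rep2) = 13945 / 34.38 = 405.6137
CPM(continuous dark rep1) = 21967 / 55.45 = 396.1587
CPM(continuous dark rep2) = 26119 / 64.19 = 406.9014
mean CPM(continuous light) = 4278.6088; mean CPM(continuous dark) = 401.5300
Fold change = 401.5300 / 4278.6088 = 0.09385
log2(0.09385) = -3.4136

-3.414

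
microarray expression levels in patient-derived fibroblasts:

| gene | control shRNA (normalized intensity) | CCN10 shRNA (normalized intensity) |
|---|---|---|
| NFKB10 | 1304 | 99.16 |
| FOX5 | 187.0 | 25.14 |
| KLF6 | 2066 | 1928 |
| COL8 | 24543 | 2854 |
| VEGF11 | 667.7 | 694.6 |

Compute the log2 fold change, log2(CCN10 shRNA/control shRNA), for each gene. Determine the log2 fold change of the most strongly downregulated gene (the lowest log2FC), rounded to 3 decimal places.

-3.717

log2(99.16/1304) = -3.717  (NFKB10)
log2(25.14/187.0) = -2.895  (FOX5)
log2(1928/2066) = -0.100  (KLF6)
log2(2854/24543) = -3.104  (COL8)
log2(694.6/667.7) = 0.057  (VEGF11)
NFKB10 is most strongly downregulated.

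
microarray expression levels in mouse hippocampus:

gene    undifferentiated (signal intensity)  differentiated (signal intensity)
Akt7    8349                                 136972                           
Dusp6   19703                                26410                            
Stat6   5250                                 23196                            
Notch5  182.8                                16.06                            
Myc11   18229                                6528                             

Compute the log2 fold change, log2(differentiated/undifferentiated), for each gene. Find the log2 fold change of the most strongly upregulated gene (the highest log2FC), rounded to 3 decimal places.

4.036

log2(136972/8349) = 4.036  (Akt7)
log2(26410/19703) = 0.423  (Dusp6)
log2(23196/5250) = 2.143  (Stat6)
log2(16.06/182.8) = -3.509  (Notch5)
log2(6528/18229) = -1.482  (Myc11)
Akt7 is most strongly upregulated.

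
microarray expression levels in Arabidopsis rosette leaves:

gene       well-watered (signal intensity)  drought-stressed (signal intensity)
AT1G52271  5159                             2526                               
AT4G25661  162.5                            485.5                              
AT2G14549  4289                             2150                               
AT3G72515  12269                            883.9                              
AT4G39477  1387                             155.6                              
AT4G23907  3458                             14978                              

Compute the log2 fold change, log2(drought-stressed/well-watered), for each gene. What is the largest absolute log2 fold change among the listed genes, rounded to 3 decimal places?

3.795

log2(2526/5159) = -1.030  (AT1G52271)
log2(485.5/162.5) = 1.579  (AT4G25661)
log2(2150/4289) = -0.996  (AT2G14549)
log2(883.9/12269) = -3.795  (AT3G72515)
log2(155.6/1387) = -3.156  (AT4G39477)
log2(14978/3458) = 2.115  (AT4G23907)
The largest magnitude belongs to AT3G72515.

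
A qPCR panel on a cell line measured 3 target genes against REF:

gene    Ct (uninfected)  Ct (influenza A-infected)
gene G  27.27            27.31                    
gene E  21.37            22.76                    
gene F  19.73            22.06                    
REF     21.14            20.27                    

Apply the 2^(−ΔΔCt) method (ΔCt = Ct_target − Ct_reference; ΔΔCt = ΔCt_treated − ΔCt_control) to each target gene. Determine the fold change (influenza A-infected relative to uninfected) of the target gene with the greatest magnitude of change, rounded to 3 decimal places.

gene G: ΔΔCt = (27.31−20.27) − (27.27−21.14) = 7.04 − 6.13 = 0.91; fold change = 2^-0.91 = 0.532
gene E: ΔΔCt = (22.76−20.27) − (21.37−21.14) = 2.49 − 0.23 = 2.26; fold change = 2^-2.26 = 0.209
gene F: ΔΔCt = (22.06−20.27) − (19.73−21.14) = 1.79 − (-1.41) = 3.20; fold change = 2^-3.20 = 0.109
gene F has the largest |ΔΔCt| = 3.20.

0.109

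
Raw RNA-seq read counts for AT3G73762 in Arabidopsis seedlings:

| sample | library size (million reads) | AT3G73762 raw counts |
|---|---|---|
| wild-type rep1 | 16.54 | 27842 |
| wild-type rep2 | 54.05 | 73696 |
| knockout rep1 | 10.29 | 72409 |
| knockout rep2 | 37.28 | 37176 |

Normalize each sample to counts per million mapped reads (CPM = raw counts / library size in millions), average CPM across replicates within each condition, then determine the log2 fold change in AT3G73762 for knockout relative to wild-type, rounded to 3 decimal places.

CPM(wild-type rep1) = 27842 / 16.54 = 1683.3132
CPM(wild-type rep2) = 73696 / 54.05 = 1363.4783
CPM(knockout rep1) = 72409 / 10.29 = 7036.8319
CPM(knockout rep2) = 37176 / 37.28 = 997.2103
mean CPM(wild-type) = 1523.3957; mean CPM(knockout) = 4017.0211
Fold change = 4017.0211 / 1523.3957 = 2.63689
log2(2.63689) = 1.3988

1.399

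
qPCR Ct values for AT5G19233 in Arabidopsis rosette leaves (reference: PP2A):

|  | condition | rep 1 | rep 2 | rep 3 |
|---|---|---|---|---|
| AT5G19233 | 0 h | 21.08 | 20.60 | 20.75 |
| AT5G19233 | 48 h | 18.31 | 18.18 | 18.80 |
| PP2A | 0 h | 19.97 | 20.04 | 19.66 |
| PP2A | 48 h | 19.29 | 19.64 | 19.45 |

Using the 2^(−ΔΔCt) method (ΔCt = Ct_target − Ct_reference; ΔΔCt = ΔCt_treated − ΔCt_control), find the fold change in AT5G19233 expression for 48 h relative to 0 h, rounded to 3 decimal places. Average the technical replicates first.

3.864

Mean Ct: AT5G19233 0 h 20.810; AT5G19233 48 h 18.430; PP2A 0 h 19.890; PP2A 48 h 19.460
ΔCt(0 h) = 20.810 − 19.890 = 0.920
ΔCt(48 h) = 18.430 − 19.460 = -1.030
ΔΔCt = -1.030 − 0.920 = -1.950
Fold change = 2^(−(-1.950)) = 2^1.950 = 3.8637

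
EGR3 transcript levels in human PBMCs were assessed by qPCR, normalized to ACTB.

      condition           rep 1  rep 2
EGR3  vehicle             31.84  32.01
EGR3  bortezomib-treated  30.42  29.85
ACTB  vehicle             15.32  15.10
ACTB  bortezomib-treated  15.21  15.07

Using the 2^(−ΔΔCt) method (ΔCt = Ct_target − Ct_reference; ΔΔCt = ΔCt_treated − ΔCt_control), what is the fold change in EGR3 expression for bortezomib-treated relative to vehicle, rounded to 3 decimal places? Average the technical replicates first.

Mean Ct: EGR3 vehicle 31.925; EGR3 bortezomib-treated 30.135; ACTB vehicle 15.210; ACTB bortezomib-treated 15.140
ΔCt(vehicle) = 31.925 − 15.210 = 16.715
ΔCt(bortezomib-treated) = 30.135 − 15.140 = 14.995
ΔΔCt = 14.995 − 16.715 = -1.720
Fold change = 2^(−(-1.720)) = 2^1.720 = 3.2944

3.294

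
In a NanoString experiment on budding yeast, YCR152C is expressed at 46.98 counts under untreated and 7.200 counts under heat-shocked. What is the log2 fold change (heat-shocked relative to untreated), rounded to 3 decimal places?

Fold change = 7.200 / 46.98 = 0.1533
log2(0.1533) = -2.7060

-2.706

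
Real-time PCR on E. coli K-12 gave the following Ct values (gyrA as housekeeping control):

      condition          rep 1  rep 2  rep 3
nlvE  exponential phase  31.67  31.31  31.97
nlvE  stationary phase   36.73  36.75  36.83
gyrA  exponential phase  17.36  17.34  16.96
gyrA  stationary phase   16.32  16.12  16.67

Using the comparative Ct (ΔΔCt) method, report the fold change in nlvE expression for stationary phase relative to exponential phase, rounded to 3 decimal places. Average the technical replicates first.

0.016

Mean Ct: nlvE exponential phase 31.650; nlvE stationary phase 36.770; gyrA exponential phase 17.220; gyrA stationary phase 16.370
ΔCt(exponential phase) = 31.650 − 17.220 = 14.430
ΔCt(stationary phase) = 36.770 − 16.370 = 20.400
ΔΔCt = 20.400 − 14.430 = 5.970
Fold change = 2^(−5.970) = 0.0160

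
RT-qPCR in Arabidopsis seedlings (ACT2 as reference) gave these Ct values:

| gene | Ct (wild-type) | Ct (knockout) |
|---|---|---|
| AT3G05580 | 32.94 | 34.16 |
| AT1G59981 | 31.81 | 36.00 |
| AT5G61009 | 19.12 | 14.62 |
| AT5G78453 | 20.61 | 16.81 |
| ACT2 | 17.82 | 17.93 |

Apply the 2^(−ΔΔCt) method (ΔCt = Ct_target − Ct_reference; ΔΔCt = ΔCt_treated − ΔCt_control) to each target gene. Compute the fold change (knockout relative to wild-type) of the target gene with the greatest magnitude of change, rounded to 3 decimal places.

AT3G05580: ΔΔCt = (34.16−17.93) − (32.94−17.82) = 16.23 − 15.12 = 1.11; fold change = 2^-1.11 = 0.463
AT1G59981: ΔΔCt = (36.00−17.93) − (31.81−17.82) = 18.07 − 13.99 = 4.08; fold change = 2^-4.08 = 0.059
AT5G61009: ΔΔCt = (14.62−17.93) − (19.12−17.82) = -3.31 − 1.30 = -4.61; fold change = 2^4.61 = 24.420
AT5G78453: ΔΔCt = (16.81−17.93) − (20.61−17.82) = -1.12 − 2.79 = -3.91; fold change = 2^3.91 = 15.032
AT5G61009 has the largest |ΔΔCt| = 4.61.

24.420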